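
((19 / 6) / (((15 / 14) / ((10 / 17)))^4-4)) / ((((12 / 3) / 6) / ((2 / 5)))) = 5839232 / 21532885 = 0.27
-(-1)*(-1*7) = -7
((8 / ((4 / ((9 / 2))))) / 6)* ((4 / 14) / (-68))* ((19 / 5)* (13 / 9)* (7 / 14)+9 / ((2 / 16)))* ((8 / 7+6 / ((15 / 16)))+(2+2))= -97061 / 17850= -5.44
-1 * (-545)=545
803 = 803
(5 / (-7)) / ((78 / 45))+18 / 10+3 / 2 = 1314 / 455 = 2.89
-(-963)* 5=4815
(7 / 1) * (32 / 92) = 56 / 23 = 2.43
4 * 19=76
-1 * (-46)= 46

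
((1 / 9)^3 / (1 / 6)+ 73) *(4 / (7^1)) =70964 / 1701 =41.72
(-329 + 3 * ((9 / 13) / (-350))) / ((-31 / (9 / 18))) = 1496977 / 282100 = 5.31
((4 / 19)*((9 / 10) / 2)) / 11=9 / 1045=0.01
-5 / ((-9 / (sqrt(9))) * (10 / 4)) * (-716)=-1432 / 3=-477.33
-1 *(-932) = 932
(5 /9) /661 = 0.00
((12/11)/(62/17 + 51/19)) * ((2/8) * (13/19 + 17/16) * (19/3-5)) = 9027/89980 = 0.10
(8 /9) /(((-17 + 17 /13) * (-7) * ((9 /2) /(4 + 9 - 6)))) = 52 /4131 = 0.01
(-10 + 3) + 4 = -3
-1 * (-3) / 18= 1 / 6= 0.17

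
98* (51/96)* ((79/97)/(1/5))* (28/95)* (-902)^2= 93696467249/1843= 50839103.23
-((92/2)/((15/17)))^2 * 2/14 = -611524/1575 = -388.27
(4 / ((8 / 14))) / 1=7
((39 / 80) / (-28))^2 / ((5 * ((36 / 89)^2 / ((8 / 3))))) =1338649 / 1354752000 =0.00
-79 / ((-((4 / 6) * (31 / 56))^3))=46823616 / 29791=1571.74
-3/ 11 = -0.27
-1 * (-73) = 73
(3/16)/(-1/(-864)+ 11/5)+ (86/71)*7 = 8.56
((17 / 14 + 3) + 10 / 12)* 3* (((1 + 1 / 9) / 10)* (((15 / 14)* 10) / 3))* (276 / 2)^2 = 5607400 / 49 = 114436.73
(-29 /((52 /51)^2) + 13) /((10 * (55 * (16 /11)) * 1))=-40277 /2163200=-0.02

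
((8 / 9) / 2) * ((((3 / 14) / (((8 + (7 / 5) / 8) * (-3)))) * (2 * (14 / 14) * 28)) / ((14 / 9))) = -320 / 2289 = -0.14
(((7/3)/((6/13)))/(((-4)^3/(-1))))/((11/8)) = 91/1584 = 0.06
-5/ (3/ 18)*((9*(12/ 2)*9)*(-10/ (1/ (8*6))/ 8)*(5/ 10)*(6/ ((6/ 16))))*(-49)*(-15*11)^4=-254173704246000000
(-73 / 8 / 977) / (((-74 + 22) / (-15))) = -1095 / 406432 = -0.00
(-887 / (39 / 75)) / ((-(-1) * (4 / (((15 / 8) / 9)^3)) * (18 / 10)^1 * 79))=-13859375 / 511100928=-0.03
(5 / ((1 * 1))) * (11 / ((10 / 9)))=99 / 2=49.50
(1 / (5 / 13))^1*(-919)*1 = -11947 / 5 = -2389.40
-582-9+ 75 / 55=-6486 / 11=-589.64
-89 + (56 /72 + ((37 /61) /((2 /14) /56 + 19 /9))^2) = -164135632766762 /1862217766161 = -88.14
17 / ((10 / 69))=1173 / 10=117.30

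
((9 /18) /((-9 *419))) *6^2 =-2 /419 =-0.00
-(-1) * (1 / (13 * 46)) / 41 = 1 / 24518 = 0.00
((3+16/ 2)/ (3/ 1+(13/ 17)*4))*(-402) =-75174/ 103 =-729.84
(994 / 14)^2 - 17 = 5024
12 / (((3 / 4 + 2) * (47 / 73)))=3504 / 517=6.78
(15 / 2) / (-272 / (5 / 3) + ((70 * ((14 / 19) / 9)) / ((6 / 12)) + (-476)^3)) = -12825 / 184424060432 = -0.00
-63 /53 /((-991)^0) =-63 /53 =-1.19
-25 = -25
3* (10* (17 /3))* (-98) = -16660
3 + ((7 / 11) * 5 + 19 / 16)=7.37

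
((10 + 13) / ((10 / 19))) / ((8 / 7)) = 3059 / 80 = 38.24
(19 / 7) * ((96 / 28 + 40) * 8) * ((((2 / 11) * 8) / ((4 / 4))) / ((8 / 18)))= 1663488 / 539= 3086.25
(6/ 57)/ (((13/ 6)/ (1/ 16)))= 3/ 988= 0.00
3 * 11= 33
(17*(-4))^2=4624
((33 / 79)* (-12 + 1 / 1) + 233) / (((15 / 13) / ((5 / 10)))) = 117286 / 1185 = 98.98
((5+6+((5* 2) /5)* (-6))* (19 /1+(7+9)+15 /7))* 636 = -165360 /7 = -23622.86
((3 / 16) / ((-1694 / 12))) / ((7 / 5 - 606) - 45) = 45 / 22008448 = 0.00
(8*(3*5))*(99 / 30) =396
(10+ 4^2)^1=26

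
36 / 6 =6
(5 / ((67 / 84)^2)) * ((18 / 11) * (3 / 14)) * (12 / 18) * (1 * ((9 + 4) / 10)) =117936 / 49379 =2.39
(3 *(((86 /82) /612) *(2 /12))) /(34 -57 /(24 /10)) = 43 /514386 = 0.00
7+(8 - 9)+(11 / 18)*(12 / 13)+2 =334 / 39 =8.56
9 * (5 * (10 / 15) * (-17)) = -510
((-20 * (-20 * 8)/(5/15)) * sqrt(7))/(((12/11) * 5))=1760 * sqrt(7)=4656.52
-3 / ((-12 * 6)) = 1 / 24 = 0.04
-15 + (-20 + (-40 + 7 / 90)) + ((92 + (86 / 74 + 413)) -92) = 1129669 / 3330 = 339.24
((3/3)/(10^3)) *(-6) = -3/500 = -0.01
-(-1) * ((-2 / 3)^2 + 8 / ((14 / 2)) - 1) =37 / 63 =0.59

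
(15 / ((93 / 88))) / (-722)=-220 / 11191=-0.02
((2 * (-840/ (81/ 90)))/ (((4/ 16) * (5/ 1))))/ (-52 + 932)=-56/ 33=-1.70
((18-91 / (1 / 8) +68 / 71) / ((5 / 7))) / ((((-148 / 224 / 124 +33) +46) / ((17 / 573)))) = -0.37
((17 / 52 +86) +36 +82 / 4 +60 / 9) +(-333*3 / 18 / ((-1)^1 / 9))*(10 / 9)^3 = 1171889 / 1404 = 834.68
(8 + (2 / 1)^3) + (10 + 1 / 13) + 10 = 469 / 13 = 36.08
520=520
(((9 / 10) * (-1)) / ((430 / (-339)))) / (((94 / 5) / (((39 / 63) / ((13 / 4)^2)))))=2034 / 919555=0.00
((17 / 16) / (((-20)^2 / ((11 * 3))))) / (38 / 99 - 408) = -55539 / 258265600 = -0.00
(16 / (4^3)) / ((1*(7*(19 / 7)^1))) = 1 / 76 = 0.01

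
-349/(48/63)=-7329/16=-458.06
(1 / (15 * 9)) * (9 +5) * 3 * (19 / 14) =19 / 45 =0.42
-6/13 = -0.46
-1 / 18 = -0.06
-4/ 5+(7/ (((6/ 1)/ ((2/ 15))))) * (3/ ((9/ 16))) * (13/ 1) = 1348/ 135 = 9.99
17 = 17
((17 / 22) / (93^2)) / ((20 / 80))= 34 / 95139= 0.00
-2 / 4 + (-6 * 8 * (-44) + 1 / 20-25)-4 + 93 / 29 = 1209739 / 580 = 2085.76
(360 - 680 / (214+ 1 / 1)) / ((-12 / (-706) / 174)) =157076528 / 43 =3652942.51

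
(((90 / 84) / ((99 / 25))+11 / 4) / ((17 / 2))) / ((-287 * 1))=-2791 / 2254098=-0.00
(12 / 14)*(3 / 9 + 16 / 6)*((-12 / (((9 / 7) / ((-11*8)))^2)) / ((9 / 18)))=-867328 / 3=-289109.33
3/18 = 1/6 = 0.17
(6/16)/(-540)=-1/1440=-0.00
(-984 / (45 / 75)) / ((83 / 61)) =-100040 / 83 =-1205.30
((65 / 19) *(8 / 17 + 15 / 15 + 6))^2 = 68145025 / 104329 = 653.17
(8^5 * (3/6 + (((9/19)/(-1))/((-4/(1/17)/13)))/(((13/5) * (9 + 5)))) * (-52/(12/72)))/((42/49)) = -5993449.81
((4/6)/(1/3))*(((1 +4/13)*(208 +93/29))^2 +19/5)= 108425557152/710645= 152573.45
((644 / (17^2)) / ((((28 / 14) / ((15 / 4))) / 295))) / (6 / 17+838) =101775 / 69224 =1.47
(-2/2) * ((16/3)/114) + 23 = 3925/171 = 22.95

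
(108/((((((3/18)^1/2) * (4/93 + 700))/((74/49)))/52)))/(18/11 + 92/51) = 42.26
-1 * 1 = -1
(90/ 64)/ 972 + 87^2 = 26158469/ 3456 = 7569.00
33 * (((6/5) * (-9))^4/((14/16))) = 2244806784/4375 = 513098.69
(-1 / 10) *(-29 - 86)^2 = -1322.50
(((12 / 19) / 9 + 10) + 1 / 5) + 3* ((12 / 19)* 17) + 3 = 12962 / 285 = 45.48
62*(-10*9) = -5580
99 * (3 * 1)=297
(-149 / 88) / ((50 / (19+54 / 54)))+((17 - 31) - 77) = -91.68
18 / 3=6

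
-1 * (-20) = 20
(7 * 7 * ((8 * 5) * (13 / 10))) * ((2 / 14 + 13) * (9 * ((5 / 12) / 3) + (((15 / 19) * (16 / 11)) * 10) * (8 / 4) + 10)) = 239481060 / 209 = 1145842.39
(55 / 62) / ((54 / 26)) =715 / 1674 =0.43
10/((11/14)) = 140/11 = 12.73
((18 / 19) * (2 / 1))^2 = 1296 / 361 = 3.59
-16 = -16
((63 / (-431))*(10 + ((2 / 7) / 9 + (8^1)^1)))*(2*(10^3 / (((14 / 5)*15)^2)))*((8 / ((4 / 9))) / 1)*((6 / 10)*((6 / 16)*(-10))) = 2556000 / 21119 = 121.03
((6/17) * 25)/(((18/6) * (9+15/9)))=0.28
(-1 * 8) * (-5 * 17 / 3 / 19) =680 / 57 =11.93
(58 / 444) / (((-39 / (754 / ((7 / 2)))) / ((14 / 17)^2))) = -47096 / 96237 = -0.49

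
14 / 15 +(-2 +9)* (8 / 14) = 74 / 15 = 4.93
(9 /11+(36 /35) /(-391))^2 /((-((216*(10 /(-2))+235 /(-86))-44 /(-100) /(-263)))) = 113634546150366 /184982134413600293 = 0.00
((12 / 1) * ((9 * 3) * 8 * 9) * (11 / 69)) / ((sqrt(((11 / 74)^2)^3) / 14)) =44114305536 / 2783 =15851349.46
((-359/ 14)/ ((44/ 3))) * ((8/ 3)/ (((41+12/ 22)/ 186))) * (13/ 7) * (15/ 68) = -6510465/ 761362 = -8.55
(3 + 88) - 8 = 83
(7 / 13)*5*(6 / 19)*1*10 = 2100 / 247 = 8.50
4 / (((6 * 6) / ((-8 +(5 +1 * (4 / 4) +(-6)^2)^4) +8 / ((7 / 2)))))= 21781832 / 63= 345743.37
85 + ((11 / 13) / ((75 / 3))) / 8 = 221011 / 2600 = 85.00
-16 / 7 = -2.29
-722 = -722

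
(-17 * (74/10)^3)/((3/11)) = -9472111/375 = -25258.96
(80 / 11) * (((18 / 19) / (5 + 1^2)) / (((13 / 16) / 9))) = 34560 / 2717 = 12.72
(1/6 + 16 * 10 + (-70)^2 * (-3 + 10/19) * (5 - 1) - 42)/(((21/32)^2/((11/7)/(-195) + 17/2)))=-2517164886784/2639385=-953693.72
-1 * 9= -9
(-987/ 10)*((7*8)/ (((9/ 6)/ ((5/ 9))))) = -18424/ 9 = -2047.11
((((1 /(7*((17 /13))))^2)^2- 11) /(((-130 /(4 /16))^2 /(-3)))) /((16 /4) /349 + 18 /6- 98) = -230951926479 /179759216407519840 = -0.00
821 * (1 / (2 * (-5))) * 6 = -2463 / 5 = -492.60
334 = 334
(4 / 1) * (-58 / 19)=-232 / 19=-12.21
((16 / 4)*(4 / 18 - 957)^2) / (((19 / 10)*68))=741493210 / 26163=28341.29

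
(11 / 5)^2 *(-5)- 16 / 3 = -443 / 15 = -29.53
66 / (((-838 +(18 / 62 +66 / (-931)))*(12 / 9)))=-2857239 / 48358370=-0.06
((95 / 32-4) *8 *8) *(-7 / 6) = 77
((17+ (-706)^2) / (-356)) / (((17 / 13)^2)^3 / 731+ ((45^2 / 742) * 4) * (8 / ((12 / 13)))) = -38381919764587581 / 2593684134270332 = -14.80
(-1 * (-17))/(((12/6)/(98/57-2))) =-136/57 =-2.39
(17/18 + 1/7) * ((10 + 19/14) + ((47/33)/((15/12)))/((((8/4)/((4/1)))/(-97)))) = -66359101/291060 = -227.99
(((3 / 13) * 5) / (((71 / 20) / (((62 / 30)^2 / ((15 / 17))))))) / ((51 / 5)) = 3844 / 24921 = 0.15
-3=-3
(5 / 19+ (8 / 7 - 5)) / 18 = -239 / 1197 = -0.20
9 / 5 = 1.80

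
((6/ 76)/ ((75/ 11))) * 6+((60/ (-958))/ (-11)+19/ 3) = 48117106/ 7508325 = 6.41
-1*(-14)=14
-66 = -66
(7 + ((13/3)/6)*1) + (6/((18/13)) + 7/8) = 931/72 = 12.93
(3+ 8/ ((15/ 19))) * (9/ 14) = 591/ 70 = 8.44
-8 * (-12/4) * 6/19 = 144/19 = 7.58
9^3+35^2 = 1954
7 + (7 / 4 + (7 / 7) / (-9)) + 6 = 14.64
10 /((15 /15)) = 10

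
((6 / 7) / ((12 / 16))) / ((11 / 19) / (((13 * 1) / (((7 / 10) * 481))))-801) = -1520 / 1045387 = -0.00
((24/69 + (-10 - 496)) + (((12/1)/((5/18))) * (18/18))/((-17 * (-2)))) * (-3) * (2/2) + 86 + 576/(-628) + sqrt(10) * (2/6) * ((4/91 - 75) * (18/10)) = 490551976/306935 - 20463 * sqrt(10)/455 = 1456.01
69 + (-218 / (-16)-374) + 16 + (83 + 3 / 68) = -26157 / 136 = -192.33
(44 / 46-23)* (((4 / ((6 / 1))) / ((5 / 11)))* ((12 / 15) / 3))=-14872 / 1725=-8.62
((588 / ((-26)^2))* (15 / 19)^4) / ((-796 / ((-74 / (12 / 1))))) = 91783125 / 35062604408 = 0.00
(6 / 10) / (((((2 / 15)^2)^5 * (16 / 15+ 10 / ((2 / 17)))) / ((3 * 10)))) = 117774198.08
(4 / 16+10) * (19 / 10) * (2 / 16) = 779 / 320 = 2.43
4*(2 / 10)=4 / 5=0.80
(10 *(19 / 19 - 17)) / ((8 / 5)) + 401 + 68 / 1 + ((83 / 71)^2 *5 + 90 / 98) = 93060971 / 247009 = 376.75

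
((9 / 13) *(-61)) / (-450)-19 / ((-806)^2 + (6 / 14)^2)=1941157403 / 20690912450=0.09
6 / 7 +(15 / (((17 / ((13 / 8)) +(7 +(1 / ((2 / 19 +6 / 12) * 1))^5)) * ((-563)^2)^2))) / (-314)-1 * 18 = -89814729118427834800379 / 5239192531908285482462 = -17.14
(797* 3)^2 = 5716881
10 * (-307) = -3070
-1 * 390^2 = -152100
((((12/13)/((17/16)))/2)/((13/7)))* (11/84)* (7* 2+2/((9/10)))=12848/25857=0.50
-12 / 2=-6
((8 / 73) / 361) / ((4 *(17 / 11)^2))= 0.00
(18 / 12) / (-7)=-3 / 14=-0.21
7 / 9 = 0.78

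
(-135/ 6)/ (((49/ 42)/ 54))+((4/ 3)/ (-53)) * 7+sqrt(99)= -1159306/ 1113+3 * sqrt(11)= -1031.65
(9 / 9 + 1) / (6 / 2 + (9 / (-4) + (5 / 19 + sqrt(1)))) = 152 / 153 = 0.99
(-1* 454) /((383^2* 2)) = -227 /146689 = -0.00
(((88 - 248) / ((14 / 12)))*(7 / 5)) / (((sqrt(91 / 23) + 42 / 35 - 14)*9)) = 1600*sqrt(2093) / 275799 + 471040 / 275799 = 1.97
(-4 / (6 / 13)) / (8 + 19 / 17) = -442 / 465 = -0.95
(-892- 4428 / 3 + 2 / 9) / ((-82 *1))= 10655 / 369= 28.88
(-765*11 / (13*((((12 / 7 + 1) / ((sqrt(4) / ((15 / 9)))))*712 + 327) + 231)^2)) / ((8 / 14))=-25977105 / 107832891088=-0.00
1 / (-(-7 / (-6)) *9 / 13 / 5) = -130 / 21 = -6.19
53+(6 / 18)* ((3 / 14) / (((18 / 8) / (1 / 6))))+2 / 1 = 10396 / 189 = 55.01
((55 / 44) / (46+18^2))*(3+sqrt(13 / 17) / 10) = sqrt(221) / 50320+3 / 296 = 0.01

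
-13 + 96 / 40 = -53 / 5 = -10.60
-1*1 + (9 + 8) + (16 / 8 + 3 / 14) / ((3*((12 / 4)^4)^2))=4409023 / 275562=16.00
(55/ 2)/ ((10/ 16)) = 44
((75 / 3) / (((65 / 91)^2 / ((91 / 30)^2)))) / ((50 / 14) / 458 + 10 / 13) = 8455820191 / 14573250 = 580.23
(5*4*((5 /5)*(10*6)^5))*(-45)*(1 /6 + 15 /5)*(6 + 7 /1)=-28810080000000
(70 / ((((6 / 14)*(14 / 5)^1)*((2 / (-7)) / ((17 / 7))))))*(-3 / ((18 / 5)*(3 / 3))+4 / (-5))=29155 / 36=809.86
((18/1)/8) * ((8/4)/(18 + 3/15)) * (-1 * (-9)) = 405/182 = 2.23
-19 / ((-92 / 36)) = 171 / 23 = 7.43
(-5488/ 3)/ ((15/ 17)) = -93296/ 45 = -2073.24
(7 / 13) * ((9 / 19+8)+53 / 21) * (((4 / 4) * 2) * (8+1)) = 26328 / 247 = 106.59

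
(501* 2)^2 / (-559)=-1004004 / 559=-1796.07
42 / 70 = 0.60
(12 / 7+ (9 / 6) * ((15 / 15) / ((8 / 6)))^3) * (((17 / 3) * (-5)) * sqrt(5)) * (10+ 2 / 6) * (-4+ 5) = -1847135 * sqrt(5) / 2688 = -1536.58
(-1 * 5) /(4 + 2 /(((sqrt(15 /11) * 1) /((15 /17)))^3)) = -1.03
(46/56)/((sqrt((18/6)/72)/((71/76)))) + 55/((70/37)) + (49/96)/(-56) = 1633*sqrt(6)/1064 + 156239/5376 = 32.82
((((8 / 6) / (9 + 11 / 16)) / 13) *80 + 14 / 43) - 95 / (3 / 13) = -21340357 / 51987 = -410.49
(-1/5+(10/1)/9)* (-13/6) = -533/270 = -1.97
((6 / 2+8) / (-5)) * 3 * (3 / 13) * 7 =-10.66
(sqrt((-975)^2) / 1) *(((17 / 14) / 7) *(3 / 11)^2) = 149175 / 11858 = 12.58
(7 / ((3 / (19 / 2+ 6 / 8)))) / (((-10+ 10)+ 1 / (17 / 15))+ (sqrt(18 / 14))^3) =-8367485 / 534024+ 580601*sqrt(7) / 59336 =10.22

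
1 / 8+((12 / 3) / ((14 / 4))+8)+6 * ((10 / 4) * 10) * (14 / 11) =123309 / 616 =200.18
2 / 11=0.18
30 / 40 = 3 / 4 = 0.75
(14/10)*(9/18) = 7/10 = 0.70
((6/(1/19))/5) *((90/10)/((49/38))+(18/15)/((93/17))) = 6233064/37975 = 164.14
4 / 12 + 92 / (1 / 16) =4417 / 3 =1472.33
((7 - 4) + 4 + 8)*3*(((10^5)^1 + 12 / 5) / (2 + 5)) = 4500108 / 7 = 642872.57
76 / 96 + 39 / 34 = 791 / 408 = 1.94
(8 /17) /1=8 /17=0.47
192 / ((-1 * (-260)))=48 / 65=0.74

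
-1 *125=-125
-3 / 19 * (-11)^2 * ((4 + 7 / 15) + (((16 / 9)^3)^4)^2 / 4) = -11983475135800489129502676577529 / 2525937364100962812339765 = -4744169.55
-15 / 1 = -15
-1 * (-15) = 15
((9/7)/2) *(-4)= -18/7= -2.57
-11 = -11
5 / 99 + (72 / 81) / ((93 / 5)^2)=45445 / 856251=0.05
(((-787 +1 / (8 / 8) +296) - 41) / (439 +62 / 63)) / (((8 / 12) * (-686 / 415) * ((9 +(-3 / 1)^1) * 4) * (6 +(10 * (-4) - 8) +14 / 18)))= -17849565 / 16124918432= -0.00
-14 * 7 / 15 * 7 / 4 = -343 / 30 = -11.43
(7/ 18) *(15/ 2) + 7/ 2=77/ 12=6.42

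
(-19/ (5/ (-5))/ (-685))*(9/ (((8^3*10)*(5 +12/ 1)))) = -171/ 59622400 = -0.00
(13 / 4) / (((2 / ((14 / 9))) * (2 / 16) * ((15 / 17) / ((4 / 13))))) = 952 / 135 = 7.05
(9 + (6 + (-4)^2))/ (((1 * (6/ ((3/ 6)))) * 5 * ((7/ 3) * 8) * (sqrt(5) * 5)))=31 * sqrt(5)/ 28000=0.00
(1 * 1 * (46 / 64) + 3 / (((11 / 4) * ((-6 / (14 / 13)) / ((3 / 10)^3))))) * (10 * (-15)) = -1224303 / 11440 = -107.02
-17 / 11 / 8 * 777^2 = -10263393 / 88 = -116629.47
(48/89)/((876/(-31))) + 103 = 669067/6497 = 102.98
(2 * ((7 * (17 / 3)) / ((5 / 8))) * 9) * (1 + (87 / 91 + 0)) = 145248 / 65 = 2234.58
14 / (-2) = -7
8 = 8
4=4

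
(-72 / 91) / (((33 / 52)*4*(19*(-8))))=3 / 1463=0.00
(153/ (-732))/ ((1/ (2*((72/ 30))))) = -306/ 305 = -1.00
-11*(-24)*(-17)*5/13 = -22440/13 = -1726.15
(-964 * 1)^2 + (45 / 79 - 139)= 73403448 / 79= 929157.57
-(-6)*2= 12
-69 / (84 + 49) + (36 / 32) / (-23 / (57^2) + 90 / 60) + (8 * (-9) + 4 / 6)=-1100804717 / 15482796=-71.10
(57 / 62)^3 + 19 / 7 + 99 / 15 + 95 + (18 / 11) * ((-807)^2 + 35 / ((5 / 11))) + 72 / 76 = 1858278663073347 / 1743369320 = 1065912.22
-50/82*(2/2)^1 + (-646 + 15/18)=-158861/246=-645.78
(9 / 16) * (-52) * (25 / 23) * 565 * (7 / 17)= -7396.66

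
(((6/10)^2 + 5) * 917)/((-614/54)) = -3317706/7675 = -432.27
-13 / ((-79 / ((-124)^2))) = 2530.23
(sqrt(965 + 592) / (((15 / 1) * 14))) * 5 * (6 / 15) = 0.38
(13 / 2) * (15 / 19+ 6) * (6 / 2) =5031 / 38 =132.39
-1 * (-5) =5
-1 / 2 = -0.50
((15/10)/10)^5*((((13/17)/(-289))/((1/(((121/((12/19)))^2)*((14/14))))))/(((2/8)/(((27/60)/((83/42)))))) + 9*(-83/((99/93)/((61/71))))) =-2140142963634279/40764851072000000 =-0.05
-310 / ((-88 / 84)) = 295.91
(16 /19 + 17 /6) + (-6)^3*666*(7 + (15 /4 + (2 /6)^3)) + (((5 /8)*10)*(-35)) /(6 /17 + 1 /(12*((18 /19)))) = -286496719619 /184566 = -1552272.46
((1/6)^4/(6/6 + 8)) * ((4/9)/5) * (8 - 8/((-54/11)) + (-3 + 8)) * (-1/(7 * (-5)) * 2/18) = 79/223205220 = 0.00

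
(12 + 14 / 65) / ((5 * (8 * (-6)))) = -397 / 7800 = -0.05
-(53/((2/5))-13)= -239/2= -119.50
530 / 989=0.54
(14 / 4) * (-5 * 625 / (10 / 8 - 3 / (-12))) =-21875 / 3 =-7291.67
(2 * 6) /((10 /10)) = 12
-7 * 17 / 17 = -7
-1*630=-630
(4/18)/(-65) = -2/585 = -0.00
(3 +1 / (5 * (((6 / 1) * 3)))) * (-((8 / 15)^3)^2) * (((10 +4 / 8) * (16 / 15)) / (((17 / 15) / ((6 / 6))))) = -1989148672 / 2904609375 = -0.68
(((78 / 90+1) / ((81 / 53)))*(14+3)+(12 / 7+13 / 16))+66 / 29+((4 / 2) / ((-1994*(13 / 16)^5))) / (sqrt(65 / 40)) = 100893329 / 3946320- 2097152*sqrt(26) / 4812328573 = 25.56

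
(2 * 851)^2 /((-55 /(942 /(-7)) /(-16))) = -43660629888 /385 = -113404233.48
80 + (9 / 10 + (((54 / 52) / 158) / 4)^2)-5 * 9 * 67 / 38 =39961641607 / 25651009280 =1.56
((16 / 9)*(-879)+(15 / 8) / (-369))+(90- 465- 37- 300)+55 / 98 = -2274.11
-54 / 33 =-18 / 11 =-1.64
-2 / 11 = -0.18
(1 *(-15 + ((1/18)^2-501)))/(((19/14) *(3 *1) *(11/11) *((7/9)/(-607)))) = 98908.46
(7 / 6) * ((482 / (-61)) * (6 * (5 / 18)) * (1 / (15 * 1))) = -1687 / 1647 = -1.02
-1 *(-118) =118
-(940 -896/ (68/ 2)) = -913.65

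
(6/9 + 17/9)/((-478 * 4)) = -23/17208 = -0.00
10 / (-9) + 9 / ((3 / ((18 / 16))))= 163 / 72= 2.26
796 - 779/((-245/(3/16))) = 3122657/3920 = 796.60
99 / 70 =1.41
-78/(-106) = 39/53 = 0.74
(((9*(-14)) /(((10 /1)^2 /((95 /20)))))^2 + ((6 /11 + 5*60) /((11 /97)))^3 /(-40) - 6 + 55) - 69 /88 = -465379844.12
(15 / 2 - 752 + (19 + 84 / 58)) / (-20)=8399 / 232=36.20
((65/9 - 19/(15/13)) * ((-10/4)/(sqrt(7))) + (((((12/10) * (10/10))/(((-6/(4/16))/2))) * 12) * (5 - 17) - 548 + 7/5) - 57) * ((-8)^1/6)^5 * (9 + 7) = 16089088/405 - 3407872 * sqrt(7)/15309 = 39137.18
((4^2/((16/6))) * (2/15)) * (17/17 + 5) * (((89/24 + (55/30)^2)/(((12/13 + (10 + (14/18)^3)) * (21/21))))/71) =1607931/38331835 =0.04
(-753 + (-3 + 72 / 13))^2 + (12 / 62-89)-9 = 2950053208 / 5239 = 563094.71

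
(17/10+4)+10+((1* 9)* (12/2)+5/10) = 70.20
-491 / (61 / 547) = -268577 / 61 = -4402.90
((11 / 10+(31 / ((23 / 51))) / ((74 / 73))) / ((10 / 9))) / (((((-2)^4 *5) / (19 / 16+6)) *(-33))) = -879639 / 5209600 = -0.17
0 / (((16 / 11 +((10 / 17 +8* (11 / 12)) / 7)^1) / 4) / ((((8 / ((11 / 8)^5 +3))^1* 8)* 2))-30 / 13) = 0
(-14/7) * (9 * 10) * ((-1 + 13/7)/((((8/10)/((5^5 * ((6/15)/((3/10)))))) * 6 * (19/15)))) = -14062500/133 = -105733.08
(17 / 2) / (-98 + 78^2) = 17 / 11972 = 0.00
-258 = -258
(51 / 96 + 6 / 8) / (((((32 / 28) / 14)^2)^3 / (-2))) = -567492775241 / 65536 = -8659252.55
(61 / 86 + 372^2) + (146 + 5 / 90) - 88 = 53577350 / 387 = 138442.76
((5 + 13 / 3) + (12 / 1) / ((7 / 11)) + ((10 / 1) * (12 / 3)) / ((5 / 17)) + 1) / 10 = 3469 / 210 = 16.52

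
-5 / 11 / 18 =-0.03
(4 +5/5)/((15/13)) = 13/3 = 4.33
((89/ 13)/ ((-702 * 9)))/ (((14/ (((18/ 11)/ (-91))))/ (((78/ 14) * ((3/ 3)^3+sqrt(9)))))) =178/ 5738733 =0.00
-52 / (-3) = 52 / 3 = 17.33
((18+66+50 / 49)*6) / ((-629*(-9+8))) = 24996 / 30821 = 0.81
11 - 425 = -414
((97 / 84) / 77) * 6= 97 / 1078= 0.09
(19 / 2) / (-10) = -19 / 20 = -0.95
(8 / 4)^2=4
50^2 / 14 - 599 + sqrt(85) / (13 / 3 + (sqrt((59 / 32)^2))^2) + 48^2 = 3072 * sqrt(85) / 23755 + 13185 / 7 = 1884.76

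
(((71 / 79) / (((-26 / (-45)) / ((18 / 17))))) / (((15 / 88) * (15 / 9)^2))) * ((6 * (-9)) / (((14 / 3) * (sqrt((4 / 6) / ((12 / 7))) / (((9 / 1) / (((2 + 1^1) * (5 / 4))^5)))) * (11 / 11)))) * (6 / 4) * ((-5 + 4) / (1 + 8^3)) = 777351168 * sqrt(14) / 1269869453125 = 0.00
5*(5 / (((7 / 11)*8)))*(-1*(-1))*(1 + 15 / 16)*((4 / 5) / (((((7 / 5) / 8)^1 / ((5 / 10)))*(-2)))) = -10.87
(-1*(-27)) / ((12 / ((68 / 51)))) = 3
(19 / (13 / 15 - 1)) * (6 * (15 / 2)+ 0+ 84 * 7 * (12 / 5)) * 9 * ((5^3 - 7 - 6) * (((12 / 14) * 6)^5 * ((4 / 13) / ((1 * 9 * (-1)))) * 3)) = 2409071132639232 / 31213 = 77181659329.10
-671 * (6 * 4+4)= -18788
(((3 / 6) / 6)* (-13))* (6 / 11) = -13 / 22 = -0.59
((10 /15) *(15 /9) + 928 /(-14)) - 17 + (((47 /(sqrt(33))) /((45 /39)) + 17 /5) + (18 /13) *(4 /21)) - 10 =-362452 /4095 + 611 *sqrt(33) /495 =-81.42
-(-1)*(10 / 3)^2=100 / 9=11.11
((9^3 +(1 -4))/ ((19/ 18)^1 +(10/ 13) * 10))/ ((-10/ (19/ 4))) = -806949/ 20470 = -39.42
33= 33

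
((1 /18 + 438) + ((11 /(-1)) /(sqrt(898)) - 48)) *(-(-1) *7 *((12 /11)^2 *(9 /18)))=196588 /121 - 252 *sqrt(898) /4939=1623.17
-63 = -63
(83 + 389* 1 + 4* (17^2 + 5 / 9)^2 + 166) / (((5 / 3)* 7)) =27216622 / 945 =28800.66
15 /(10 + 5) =1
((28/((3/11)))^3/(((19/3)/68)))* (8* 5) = 79473264640/171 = 464755933.57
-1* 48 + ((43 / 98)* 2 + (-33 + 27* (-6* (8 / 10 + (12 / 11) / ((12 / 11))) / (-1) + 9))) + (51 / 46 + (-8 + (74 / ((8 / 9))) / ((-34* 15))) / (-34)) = 11877120561 / 26056240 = 455.83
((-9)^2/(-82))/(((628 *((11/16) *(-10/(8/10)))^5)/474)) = 161036107776/10123879755859375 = 0.00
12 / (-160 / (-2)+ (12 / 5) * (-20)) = 3 / 8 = 0.38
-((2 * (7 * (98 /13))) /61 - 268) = 266.27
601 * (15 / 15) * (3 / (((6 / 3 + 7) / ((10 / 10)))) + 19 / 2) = 35459 / 6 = 5909.83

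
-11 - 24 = -35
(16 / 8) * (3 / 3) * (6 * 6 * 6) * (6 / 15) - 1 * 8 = 824 / 5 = 164.80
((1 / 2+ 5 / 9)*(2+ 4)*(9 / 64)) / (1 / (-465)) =-26505 / 64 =-414.14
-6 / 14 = -3 / 7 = -0.43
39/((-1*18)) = -13/6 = -2.17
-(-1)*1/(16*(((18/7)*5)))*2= 7/720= 0.01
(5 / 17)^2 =25 / 289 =0.09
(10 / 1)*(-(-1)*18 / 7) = 180 / 7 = 25.71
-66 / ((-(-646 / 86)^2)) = 122034 / 104329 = 1.17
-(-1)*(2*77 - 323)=-169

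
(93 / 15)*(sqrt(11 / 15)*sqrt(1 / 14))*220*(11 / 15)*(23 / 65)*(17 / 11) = 266662*sqrt(2310) / 102375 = 125.19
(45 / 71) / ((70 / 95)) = 855 / 994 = 0.86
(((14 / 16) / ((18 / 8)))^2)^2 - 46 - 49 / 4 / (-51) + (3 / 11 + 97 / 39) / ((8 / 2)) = -11495832365 / 255196656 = -45.05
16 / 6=8 / 3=2.67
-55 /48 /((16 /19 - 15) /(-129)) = -44935 /4304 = -10.44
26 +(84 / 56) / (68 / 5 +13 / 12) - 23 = 2733 / 881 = 3.10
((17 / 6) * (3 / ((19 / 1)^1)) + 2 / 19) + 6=249 / 38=6.55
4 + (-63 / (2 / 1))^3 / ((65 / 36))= -2249903 / 130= -17306.95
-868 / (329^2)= -124 / 15463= -0.01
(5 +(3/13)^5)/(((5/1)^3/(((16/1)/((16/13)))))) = 1856708/3570125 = 0.52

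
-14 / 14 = -1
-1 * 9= -9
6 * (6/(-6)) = -6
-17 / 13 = -1.31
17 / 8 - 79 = -76.88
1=1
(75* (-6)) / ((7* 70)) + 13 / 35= -134 / 245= -0.55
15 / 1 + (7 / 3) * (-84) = -181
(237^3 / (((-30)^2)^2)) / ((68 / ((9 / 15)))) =0.15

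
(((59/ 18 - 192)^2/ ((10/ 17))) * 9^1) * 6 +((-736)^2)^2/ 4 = 4401714519593/ 60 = 73361908659.88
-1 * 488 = -488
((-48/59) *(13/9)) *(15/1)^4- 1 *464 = -3537376/59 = -59955.53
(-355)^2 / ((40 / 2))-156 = 24581 / 4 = 6145.25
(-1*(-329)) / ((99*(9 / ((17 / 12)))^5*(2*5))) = 467132953 / 14546347960320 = 0.00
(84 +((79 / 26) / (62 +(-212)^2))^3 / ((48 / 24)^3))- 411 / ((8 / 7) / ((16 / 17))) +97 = -34313865895025509423393 / 217906507364749272576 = -157.47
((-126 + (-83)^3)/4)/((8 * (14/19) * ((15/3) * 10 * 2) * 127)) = -10866347/5689600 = -1.91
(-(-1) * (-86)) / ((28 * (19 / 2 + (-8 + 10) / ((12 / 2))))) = -129 / 413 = -0.31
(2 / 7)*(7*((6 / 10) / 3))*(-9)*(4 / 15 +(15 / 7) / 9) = -318 / 175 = -1.82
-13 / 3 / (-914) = 0.00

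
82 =82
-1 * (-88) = 88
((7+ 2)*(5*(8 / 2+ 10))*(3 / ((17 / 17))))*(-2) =-3780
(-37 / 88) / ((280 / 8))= -37 / 3080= -0.01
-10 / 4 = -2.50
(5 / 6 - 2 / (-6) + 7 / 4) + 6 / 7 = 317 / 84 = 3.77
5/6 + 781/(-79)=-4291/474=-9.05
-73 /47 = -1.55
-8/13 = -0.62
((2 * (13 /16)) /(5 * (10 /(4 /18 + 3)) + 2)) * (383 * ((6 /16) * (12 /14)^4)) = 35087013 /4878832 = 7.19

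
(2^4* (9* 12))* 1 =1728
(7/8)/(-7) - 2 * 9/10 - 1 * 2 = -157/40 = -3.92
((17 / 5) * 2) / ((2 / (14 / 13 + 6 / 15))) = 1632 / 325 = 5.02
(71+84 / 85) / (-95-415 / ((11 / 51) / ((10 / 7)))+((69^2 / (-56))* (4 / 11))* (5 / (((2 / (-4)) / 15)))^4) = -67309 / 14633701319575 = -0.00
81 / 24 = 27 / 8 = 3.38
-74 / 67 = -1.10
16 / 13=1.23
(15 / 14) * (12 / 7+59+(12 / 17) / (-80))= 433437 / 6664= 65.04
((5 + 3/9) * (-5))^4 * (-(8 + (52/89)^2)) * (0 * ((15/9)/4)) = 0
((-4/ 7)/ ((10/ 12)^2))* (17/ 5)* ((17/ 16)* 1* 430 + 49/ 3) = -1158414/ 875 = -1323.90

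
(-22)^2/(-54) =-242/27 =-8.96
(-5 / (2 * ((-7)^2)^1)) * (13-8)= -25 / 98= -0.26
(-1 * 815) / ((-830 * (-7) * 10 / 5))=-163 / 2324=-0.07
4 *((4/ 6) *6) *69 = 1104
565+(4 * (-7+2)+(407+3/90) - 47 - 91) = 24421/30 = 814.03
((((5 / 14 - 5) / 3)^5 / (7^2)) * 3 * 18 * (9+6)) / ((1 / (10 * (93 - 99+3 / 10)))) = 110227609375 / 13176688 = 8365.35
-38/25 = -1.52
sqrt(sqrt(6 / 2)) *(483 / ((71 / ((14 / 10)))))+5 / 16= 5 / 16+3381 *3^(1 / 4) / 355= 12.85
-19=-19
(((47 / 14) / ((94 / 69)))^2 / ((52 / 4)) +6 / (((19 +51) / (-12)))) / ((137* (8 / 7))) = -28611 / 7978880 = -0.00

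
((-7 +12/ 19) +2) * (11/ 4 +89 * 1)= -30461/ 76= -400.80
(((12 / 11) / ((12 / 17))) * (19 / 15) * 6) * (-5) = -646 / 11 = -58.73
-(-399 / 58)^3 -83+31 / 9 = 431990599 / 1756008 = 246.01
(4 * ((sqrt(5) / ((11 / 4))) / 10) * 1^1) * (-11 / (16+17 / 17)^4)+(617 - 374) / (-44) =-243 / 44 - 8 * sqrt(5) / 417605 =-5.52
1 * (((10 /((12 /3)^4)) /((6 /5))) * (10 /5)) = 25 /384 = 0.07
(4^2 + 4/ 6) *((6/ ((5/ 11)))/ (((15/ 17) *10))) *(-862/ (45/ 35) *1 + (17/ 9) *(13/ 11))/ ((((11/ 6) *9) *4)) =-374867/ 1485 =-252.44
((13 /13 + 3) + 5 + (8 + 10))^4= 531441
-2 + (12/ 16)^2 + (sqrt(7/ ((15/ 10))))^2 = 155/ 48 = 3.23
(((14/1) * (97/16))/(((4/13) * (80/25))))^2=1947898225/262144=7430.64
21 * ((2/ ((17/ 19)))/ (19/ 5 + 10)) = 1330/ 391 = 3.40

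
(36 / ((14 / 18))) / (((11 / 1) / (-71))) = -23004 / 77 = -298.75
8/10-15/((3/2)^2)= -88/15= -5.87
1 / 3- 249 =-746 / 3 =-248.67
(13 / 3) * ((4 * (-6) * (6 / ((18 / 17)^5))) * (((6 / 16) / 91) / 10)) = -1419857 / 7348320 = -0.19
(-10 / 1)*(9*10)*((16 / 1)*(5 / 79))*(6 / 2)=-216000 / 79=-2734.18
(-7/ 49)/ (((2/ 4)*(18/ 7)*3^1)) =-1/ 27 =-0.04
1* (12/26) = 6/13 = 0.46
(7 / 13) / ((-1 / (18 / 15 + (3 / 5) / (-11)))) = -441 / 715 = -0.62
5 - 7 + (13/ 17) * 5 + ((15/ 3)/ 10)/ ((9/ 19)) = 881/ 306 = 2.88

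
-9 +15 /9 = -22 /3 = -7.33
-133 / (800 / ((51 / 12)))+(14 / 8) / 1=3339 / 3200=1.04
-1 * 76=-76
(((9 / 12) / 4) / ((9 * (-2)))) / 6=-1 / 576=-0.00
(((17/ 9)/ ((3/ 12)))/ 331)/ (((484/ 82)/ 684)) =2.65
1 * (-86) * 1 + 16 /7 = -586 /7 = -83.71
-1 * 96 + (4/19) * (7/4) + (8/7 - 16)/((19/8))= -13551/133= -101.89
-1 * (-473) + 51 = 524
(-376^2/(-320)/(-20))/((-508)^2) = -2209/25806400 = -0.00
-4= -4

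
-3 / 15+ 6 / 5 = 1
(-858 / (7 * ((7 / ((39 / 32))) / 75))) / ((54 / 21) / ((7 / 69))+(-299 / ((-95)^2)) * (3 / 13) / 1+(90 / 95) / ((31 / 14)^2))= -329791775625 / 5260975568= -62.69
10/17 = 0.59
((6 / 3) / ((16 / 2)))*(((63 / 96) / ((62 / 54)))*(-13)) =-7371 / 3968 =-1.86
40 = 40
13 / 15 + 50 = 50.87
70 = 70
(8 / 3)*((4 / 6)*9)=16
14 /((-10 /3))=-4.20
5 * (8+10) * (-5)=-450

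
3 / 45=1 / 15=0.07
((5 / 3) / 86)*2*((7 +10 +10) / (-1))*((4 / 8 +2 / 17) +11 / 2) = -4680 / 731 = -6.40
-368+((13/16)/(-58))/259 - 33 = -96381165/240352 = -401.00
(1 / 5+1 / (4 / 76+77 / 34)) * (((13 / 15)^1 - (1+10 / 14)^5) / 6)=-16610626003 / 11322035550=-1.47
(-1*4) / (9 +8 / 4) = -4 / 11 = -0.36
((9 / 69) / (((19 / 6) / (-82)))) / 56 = -369 / 6118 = -0.06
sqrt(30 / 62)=sqrt(465) / 31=0.70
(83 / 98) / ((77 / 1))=83 / 7546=0.01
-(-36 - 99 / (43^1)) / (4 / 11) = 18117 / 172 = 105.33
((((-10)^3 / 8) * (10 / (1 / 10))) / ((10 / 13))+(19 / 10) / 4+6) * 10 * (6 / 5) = -1949223 / 10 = -194922.30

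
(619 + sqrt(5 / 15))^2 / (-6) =-(sqrt(3) + 1857)^2 / 54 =-63979.35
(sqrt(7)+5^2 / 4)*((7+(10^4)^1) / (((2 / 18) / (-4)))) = -3204712.20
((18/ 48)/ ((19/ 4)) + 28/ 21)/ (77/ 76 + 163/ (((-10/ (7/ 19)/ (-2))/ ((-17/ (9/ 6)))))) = -230/ 22003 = -0.01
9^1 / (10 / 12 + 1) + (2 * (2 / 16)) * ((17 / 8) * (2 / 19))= 16603 / 3344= 4.97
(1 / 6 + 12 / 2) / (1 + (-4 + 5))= 37 / 12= 3.08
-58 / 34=-29 / 17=-1.71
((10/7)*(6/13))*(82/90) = 164/273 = 0.60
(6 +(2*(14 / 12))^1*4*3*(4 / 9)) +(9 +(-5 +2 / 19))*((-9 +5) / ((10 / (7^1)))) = 5942 / 855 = 6.95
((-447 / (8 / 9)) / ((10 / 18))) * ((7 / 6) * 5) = -84483 / 16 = -5280.19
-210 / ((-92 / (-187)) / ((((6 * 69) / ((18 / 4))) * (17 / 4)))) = -333795 / 2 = -166897.50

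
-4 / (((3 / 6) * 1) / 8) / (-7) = 64 / 7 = 9.14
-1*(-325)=325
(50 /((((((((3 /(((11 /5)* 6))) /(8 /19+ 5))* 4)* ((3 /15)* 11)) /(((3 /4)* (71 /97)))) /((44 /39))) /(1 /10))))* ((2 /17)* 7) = 2815505 /407303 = 6.91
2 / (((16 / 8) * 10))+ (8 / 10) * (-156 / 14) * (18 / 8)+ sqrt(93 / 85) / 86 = -1397 / 70+ sqrt(7905) / 7310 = -19.94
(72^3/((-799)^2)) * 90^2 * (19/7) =12854.18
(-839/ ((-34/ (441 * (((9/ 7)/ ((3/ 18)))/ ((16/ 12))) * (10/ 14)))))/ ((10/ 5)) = 3058155/ 136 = 22486.43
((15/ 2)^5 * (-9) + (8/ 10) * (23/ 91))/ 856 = -3109637681/ 12463360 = -249.50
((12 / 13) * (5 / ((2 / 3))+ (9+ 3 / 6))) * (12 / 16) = 153 / 13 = 11.77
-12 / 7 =-1.71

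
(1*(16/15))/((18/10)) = 16/27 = 0.59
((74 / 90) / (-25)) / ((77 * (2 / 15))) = -37 / 11550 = -0.00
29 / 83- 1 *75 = -6196 / 83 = -74.65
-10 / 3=-3.33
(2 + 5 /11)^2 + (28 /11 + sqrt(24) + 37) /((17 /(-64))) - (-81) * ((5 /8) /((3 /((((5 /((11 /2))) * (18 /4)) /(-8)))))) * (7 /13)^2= -3233914377 /22248512 - 128 * sqrt(6) /17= -163.80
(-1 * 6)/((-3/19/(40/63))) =1520/63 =24.13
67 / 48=1.40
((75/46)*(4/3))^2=4.73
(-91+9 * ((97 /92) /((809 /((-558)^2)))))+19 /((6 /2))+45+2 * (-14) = 200088358 /55821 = 3584.46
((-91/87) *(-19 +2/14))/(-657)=-572/19053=-0.03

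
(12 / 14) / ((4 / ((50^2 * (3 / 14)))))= 5625 / 49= 114.80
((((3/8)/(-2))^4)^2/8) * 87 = 0.00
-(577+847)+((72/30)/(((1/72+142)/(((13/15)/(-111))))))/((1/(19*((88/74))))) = -498330733328/349950625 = -1424.00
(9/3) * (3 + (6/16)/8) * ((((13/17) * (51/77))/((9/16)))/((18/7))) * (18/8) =2535/352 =7.20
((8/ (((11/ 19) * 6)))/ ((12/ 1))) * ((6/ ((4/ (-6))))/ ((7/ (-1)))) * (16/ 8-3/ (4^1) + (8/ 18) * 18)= 2.28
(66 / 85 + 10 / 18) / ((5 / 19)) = 19361 / 3825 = 5.06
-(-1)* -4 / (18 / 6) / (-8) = 0.17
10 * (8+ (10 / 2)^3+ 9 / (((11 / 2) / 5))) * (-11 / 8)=-7765 / 4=-1941.25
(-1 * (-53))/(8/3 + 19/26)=15.60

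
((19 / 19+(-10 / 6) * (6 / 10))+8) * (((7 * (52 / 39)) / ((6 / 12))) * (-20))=-8960 / 3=-2986.67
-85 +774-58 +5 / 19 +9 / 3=12051 / 19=634.26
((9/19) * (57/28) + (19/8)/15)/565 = 943/474600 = 0.00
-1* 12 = -12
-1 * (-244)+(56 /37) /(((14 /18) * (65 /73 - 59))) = 6381920 /26159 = 243.97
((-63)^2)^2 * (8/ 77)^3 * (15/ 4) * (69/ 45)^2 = 155763.04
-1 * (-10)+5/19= 195/19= 10.26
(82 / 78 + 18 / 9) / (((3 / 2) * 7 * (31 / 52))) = 136 / 279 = 0.49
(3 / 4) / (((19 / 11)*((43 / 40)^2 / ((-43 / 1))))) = -13200 / 817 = -16.16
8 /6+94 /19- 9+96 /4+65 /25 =6806 /285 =23.88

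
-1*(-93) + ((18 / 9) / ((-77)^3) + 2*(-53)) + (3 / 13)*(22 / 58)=-2222403398 / 172112941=-12.91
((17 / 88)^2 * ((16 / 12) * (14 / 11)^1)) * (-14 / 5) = -14161 / 79860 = -0.18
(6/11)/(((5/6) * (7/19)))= 684/385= 1.78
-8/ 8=-1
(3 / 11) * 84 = 252 / 11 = 22.91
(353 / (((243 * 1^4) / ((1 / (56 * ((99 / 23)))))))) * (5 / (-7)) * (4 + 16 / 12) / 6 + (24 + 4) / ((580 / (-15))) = -223969132 / 307664973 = -0.73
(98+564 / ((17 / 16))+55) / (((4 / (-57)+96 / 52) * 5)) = 1722825 / 22372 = 77.01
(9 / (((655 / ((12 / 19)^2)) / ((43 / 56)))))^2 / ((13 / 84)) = 582301872 / 5087897999275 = 0.00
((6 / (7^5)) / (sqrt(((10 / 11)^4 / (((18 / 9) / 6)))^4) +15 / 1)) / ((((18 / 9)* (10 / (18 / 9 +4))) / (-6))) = -3858459858 / 115278742824175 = -0.00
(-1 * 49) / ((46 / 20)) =-490 / 23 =-21.30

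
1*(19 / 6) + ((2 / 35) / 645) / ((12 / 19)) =214472 / 67725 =3.17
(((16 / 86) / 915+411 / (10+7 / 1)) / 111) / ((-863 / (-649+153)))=8020781776 / 64072584945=0.13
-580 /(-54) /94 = 145 /1269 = 0.11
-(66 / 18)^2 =-121 / 9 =-13.44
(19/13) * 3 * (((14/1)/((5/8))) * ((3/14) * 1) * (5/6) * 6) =105.23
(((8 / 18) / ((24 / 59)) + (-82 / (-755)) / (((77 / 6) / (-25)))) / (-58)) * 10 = -2765765 / 18207882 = -0.15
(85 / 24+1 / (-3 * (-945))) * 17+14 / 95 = 26011063 / 430920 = 60.36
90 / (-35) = -18 / 7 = -2.57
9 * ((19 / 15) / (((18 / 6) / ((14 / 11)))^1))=266 / 55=4.84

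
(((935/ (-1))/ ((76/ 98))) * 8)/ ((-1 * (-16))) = -45815/ 76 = -602.83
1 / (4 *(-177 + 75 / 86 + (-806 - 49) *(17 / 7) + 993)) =-301 / 1516506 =-0.00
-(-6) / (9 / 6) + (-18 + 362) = 348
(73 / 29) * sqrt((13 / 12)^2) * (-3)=-949 / 116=-8.18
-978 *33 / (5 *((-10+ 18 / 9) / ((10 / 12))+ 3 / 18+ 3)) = 193644 / 193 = 1003.34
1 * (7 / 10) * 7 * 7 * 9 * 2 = 3087 / 5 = 617.40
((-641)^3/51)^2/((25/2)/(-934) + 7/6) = 23124470419105.47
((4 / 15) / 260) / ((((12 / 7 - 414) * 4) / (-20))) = 7 / 562770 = 0.00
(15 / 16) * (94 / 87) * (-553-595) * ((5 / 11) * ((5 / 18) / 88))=-1686125 / 1010592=-1.67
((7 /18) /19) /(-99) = -7 /33858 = -0.00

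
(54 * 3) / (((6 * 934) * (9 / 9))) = 27 / 934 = 0.03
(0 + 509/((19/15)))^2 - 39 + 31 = 58290337/361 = 161469.08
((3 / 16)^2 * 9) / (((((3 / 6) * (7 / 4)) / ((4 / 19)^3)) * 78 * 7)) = 27 / 4369183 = 0.00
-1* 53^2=-2809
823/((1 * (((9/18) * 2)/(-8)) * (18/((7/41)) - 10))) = -11522/167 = -68.99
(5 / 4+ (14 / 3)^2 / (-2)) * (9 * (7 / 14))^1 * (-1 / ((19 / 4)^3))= 2776 / 6859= 0.40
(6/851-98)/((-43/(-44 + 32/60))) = -54371584/548895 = -99.06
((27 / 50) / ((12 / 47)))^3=75686967 / 8000000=9.46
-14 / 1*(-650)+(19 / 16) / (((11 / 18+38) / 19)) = 50599249 / 5560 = 9100.58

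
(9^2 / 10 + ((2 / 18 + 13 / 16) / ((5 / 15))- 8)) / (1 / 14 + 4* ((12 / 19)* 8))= 7049 / 49800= 0.14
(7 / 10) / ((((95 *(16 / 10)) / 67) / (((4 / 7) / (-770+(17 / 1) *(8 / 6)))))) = -201 / 851960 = -0.00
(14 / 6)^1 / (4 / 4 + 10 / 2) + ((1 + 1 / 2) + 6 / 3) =35 / 9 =3.89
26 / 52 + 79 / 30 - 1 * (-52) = 55.13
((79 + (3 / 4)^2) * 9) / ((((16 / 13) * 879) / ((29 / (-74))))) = -1439763 / 5550592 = -0.26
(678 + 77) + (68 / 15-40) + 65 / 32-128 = 284911 / 480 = 593.56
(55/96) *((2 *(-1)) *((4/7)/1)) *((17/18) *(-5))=3.09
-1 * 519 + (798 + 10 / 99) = 27631 / 99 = 279.10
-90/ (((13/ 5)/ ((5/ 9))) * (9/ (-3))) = 250/ 39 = 6.41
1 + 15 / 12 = 9 / 4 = 2.25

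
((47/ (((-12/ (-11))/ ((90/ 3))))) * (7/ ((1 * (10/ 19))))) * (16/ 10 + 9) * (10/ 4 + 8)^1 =76530993/ 40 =1913274.82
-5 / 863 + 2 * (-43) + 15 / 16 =-1174623 / 13808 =-85.07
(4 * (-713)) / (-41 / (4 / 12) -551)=1426 / 337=4.23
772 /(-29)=-772 /29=-26.62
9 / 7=1.29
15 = 15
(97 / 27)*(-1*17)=-1649 / 27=-61.07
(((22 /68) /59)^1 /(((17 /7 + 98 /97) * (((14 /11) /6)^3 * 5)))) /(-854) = -38344779 /980035412300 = -0.00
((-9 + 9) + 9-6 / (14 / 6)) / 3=15 / 7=2.14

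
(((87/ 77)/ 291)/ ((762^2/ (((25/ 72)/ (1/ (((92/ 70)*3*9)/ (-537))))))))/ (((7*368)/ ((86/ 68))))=-6235/ 82771419670765056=-0.00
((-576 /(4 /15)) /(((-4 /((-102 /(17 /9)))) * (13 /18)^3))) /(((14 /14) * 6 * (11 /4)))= -113374080 /24167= -4691.28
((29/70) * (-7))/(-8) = 0.36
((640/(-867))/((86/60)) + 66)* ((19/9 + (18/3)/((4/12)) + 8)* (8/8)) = 205886846/111843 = 1840.86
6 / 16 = 3 / 8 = 0.38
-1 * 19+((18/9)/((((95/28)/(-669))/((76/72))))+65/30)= -433.10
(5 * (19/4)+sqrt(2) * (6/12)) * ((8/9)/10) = 2 * sqrt(2)/45+19/9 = 2.17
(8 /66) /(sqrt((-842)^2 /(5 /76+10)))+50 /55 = sqrt(1615) /87989+10 /11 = 0.91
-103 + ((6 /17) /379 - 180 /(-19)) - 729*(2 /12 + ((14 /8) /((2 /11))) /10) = -8977454461 /9793360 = -916.69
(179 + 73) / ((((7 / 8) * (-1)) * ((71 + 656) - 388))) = -96 / 113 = -0.85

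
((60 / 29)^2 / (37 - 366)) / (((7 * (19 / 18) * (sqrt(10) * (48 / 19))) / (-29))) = 0.01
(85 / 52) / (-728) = -85 / 37856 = -0.00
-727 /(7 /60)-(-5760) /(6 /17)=70620 /7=10088.57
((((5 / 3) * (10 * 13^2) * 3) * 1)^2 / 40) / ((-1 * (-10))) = 714025 / 4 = 178506.25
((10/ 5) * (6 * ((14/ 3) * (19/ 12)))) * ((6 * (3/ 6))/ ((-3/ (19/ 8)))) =-2527/ 12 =-210.58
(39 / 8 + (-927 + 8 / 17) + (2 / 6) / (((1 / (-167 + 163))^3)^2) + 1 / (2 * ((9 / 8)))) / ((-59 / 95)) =-51642665 / 72216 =-715.11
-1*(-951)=951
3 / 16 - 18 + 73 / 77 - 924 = -1159145 / 1232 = -940.86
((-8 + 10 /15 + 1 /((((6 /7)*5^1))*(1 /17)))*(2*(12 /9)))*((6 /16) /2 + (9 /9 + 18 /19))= -65549 /3420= -19.17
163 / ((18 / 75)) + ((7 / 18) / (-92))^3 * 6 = 514050882857 / 756884736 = 679.17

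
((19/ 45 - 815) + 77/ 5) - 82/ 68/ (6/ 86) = -1249187/ 1530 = -816.46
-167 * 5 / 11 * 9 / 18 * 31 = -25885 / 22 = -1176.59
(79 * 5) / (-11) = -395 / 11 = -35.91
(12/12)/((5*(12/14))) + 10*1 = 307/30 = 10.23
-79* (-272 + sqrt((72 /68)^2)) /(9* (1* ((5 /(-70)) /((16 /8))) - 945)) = -216776 /86139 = -2.52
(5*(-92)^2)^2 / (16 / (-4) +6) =895491200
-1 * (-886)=886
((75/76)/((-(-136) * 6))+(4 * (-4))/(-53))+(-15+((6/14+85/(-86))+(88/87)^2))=-35528562153767/2496107968704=-14.23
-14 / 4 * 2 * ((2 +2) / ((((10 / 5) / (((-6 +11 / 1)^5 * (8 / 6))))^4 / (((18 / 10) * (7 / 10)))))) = -5981445312500000 / 9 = -664605034722222.22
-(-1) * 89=89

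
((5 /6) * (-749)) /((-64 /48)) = 3745 /8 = 468.12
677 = 677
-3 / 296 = -0.01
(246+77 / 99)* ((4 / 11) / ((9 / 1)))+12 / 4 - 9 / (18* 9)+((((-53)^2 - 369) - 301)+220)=4226753 / 1782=2371.92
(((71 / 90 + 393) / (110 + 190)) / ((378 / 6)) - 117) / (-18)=28425937 / 4374000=6.50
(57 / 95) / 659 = 3 / 3295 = 0.00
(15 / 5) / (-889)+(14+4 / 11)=140429 / 9779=14.36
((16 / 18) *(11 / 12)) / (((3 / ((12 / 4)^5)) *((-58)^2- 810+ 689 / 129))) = 8514 / 330155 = 0.03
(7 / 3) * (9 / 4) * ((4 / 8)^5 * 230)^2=277725 / 1024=271.22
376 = 376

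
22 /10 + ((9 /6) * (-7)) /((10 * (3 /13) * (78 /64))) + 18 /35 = -107 /105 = -1.02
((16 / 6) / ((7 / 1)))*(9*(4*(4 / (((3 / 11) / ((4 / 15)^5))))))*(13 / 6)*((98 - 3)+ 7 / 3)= 2736521216 / 47840625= 57.20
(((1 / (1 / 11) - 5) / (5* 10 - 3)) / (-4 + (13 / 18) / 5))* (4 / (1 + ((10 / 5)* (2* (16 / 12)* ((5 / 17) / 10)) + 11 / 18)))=-660960 / 8823169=-0.07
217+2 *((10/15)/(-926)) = 217.00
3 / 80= 0.04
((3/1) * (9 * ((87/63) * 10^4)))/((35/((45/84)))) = 1957500/343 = 5707.00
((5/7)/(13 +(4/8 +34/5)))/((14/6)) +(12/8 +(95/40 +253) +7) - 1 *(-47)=24739389/79576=310.89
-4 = -4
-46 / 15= -3.07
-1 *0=0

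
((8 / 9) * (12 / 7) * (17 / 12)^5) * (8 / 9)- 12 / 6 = 1052441 / 183708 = 5.73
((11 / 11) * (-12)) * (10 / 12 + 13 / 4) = -49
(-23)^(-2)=1 /529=0.00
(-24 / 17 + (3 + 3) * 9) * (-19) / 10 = -8493 / 85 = -99.92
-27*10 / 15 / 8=-9 / 4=-2.25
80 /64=5 /4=1.25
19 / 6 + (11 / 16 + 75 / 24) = 335 / 48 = 6.98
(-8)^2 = 64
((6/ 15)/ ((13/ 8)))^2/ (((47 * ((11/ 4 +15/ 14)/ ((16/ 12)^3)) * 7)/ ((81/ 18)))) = 32768/ 63742575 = 0.00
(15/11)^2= 225/121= 1.86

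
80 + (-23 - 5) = 52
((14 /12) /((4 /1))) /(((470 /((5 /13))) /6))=7 /4888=0.00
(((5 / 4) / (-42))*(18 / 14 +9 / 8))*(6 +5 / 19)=-3825 / 8512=-0.45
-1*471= -471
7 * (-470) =-3290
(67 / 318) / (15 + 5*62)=67 / 103350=0.00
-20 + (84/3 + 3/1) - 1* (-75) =86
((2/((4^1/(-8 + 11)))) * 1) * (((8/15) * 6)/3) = 8/5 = 1.60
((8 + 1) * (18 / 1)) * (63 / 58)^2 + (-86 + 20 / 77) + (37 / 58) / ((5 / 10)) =13815331 / 129514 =106.67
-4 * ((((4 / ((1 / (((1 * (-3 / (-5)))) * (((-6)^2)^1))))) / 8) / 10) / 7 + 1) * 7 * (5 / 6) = -404 / 15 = -26.93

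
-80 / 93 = -0.86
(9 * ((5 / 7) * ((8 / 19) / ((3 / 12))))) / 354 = 0.03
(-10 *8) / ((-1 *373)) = 0.21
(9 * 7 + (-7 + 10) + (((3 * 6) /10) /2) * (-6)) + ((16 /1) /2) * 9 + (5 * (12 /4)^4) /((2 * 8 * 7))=76281 /560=136.22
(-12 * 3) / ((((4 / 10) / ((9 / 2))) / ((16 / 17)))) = -6480 / 17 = -381.18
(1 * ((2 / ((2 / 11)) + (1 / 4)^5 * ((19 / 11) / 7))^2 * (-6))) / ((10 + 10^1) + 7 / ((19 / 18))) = -42880576649313 / 1572902797312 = -27.26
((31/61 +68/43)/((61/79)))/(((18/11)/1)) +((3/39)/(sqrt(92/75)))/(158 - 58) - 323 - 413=-234995195/320006 +sqrt(69)/11960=-734.35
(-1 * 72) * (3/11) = -216/11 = -19.64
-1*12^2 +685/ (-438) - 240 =-168877/ 438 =-385.56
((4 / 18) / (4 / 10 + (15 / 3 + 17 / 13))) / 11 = 65 / 21582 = 0.00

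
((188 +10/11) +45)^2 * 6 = 39721974/121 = 328280.78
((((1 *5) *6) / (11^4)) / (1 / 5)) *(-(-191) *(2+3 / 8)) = 272175 / 58564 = 4.65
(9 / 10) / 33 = 3 / 110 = 0.03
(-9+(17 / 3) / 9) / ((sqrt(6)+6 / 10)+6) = -12430 / 8451+5650 *sqrt(6) / 25353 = -0.92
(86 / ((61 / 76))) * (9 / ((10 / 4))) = 117648 / 305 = 385.73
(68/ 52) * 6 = 102/ 13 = 7.85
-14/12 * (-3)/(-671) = -7/1342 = -0.01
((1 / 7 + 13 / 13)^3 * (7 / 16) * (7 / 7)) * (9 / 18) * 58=928 / 49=18.94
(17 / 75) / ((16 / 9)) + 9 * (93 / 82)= 169491 / 16400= 10.33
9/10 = 0.90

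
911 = 911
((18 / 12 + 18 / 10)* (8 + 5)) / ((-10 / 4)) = -17.16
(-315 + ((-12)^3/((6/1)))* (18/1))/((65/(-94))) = 7952.40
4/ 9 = 0.44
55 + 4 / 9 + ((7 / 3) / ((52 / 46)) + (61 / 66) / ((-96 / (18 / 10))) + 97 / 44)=24585103 / 411840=59.70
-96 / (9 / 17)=-544 / 3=-181.33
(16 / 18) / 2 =4 / 9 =0.44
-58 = -58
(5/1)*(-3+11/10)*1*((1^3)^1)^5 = -19/2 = -9.50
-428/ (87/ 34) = -14552/ 87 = -167.26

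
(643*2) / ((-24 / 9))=-1929 / 4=-482.25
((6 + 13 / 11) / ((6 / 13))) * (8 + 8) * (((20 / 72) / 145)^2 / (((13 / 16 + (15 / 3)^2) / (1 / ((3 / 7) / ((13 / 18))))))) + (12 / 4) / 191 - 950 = -649771255491847 / 683981094159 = -949.98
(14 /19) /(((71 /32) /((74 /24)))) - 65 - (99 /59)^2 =-940933838 /14087607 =-66.79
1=1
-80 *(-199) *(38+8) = 732320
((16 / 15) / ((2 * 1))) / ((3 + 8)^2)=8 / 1815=0.00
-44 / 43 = -1.02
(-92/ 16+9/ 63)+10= 123/ 28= 4.39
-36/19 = -1.89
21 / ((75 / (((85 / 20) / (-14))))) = -17 / 200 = -0.08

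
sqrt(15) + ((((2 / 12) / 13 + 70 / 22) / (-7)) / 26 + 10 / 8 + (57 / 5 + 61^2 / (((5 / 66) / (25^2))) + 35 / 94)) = sqrt(15) + 281630930019316 / 9174165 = 30698266.88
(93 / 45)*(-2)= -62 / 15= -4.13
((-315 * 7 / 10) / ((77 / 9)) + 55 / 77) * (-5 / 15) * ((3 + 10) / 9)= 50167 / 4158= 12.07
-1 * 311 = -311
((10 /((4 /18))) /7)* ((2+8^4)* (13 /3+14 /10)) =1057284 /7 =151040.57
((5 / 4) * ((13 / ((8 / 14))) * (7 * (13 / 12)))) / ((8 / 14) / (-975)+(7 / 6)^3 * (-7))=-847767375 / 43700504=-19.40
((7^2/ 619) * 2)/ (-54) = -49/ 16713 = -0.00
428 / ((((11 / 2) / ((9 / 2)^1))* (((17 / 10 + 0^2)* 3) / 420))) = 5392800 / 187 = 28838.50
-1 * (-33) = 33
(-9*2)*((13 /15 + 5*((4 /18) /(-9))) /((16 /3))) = -301 /120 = -2.51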